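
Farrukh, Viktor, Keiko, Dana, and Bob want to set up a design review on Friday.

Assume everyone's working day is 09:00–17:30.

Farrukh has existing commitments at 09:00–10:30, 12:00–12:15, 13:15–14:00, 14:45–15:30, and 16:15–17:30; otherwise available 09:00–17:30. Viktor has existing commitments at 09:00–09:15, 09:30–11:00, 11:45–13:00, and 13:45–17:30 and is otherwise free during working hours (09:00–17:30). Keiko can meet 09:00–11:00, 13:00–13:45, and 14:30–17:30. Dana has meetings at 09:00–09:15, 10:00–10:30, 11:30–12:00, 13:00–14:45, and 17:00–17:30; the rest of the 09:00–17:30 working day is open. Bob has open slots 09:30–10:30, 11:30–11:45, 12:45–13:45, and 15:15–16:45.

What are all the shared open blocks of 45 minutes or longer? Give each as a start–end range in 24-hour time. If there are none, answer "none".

none

Farrukh free within 09:00–17:30: 10:30–12:00, 12:15–13:15, 14:00–14:45, 15:30–16:15.
Viktor free within 09:00–17:30: 09:15–09:30, 11:00–11:45, 13:00–13:45.
Dana free within 09:00–17:30: 09:15–10:00, 10:30–11:30, 12:00–13:00, 14:45–17:00.
Farrukh ∩ Viktor: 11:00–11:45, 13:00–13:15.
Farrukh ∩ Viktor ∩ Keiko: 13:00–13:15.
Farrukh ∩ Viktor ∩ Keiko ∩ Dana: (none).
Farrukh ∩ Viktor ∩ Keiko ∩ Dana ∩ Bob: (none).
Windows ≥ 45 min: (none).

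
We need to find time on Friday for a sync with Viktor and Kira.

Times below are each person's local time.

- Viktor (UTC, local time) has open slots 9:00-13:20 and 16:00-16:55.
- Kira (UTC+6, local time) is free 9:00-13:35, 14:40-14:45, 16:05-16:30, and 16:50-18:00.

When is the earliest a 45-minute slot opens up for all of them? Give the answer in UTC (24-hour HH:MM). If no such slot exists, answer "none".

10:50

Viktor → UTC: 09:00–13:20, 16:00–16:55.
Kira → UTC: 03:00–07:35, 08:40–08:45, 10:05–10:30, 10:50–12:00.
Viktor ∩ Kira: 10:05–10:30, 10:50–12:00.
Windows ≥ 45 min: 10:50–12:00.
Earliest such window starts at 10:50.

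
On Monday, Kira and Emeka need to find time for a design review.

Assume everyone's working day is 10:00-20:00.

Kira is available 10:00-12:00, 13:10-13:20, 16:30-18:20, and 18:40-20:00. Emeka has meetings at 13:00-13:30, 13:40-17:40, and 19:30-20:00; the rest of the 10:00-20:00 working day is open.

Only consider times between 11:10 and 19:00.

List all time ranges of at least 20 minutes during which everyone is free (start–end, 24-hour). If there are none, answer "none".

11:10–12:00, 17:40–18:20, 18:40–19:00

Emeka free within 10:00–20:00: 10:00–13:00, 13:30–13:40, 17:40–19:30.
Kira ∩ Emeka: 10:00–12:00, 17:40–18:20, 18:40–19:30.
Restricted to 11:10–19:00: 11:10–12:00, 17:40–18:20, 18:40–19:00.
Windows ≥ 20 min: 11:10–12:00, 17:40–18:20, 18:40–19:00.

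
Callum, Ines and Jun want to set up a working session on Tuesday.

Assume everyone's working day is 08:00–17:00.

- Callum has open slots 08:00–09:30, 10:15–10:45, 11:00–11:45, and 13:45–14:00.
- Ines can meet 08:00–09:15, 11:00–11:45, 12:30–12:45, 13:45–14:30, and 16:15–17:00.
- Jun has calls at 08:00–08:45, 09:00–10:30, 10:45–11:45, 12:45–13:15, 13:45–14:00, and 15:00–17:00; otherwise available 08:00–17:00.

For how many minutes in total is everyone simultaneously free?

Jun free within 08:00–17:00: 08:45–09:00, 10:30–10:45, 11:45–12:45, 13:15–13:45, 14:00–15:00.
Callum ∩ Ines: 08:00–09:15, 11:00–11:45, 13:45–14:00.
Callum ∩ Ines ∩ Jun: 08:45–09:00.
Total common minutes: 15.

15 minutes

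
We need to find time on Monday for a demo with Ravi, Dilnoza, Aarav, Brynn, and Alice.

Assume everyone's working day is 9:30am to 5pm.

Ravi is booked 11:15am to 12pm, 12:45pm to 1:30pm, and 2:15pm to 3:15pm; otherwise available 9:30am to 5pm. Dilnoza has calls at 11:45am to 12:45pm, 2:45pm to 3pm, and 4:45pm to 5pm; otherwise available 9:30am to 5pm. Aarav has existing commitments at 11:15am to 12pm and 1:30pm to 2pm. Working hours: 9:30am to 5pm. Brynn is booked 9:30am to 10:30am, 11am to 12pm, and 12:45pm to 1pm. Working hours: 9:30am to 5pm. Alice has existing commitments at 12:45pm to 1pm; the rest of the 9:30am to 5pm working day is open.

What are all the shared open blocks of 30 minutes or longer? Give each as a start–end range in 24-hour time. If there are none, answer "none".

10:30–11:00, 15:15–16:45

Ravi free within 09:30–17:00: 09:30–11:15, 12:00–12:45, 13:30–14:15, 15:15–17:00.
Dilnoza free within 09:30–17:00: 09:30–11:45, 12:45–14:45, 15:00–16:45.
Aarav free within 09:30–17:00: 09:30–11:15, 12:00–13:30, 14:00–17:00.
Brynn free within 09:30–17:00: 10:30–11:00, 12:00–12:45, 13:00–17:00.
Alice free within 09:30–17:00: 09:30–12:45, 13:00–17:00.
Ravi ∩ Dilnoza: 09:30–11:15, 13:30–14:15, 15:15–16:45.
Ravi ∩ Dilnoza ∩ Aarav: 09:30–11:15, 14:00–14:15, 15:15–16:45.
Ravi ∩ Dilnoza ∩ Aarav ∩ Brynn: 10:30–11:00, 14:00–14:15, 15:15–16:45.
Ravi ∩ Dilnoza ∩ Aarav ∩ Brynn ∩ Alice: 10:30–11:00, 14:00–14:15, 15:15–16:45.
Windows ≥ 30 min: 10:30–11:00, 15:15–16:45.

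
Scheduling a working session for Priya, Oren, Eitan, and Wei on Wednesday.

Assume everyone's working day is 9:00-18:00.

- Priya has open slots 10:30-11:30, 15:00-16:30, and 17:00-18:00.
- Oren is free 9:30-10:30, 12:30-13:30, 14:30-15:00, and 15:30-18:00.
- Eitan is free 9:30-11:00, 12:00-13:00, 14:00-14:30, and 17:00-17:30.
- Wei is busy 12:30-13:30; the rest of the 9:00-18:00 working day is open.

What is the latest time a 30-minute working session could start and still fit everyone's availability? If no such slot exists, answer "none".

17:00

Wei free within 09:00–18:00: 09:00–12:30, 13:30–18:00.
Priya ∩ Oren: 15:30–16:30, 17:00–18:00.
Priya ∩ Oren ∩ Eitan: 17:00–17:30.
Priya ∩ Oren ∩ Eitan ∩ Wei: 17:00–17:30.
Windows ≥ 30 min: 17:00–17:30.
Latest start in the last window 17:00–17:30 is 17:30 − 30 min = 17:00.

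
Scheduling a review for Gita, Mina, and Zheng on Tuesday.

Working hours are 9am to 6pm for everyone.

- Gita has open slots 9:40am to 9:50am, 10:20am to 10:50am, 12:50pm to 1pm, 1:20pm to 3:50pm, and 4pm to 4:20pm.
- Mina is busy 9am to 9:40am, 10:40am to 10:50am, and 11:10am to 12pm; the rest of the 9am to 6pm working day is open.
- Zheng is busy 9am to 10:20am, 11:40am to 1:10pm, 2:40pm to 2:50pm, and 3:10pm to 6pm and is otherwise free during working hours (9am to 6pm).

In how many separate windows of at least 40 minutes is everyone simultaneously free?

1

Mina free within 09:00–18:00: 09:40–10:40, 10:50–11:10, 12:00–18:00.
Zheng free within 09:00–18:00: 10:20–11:40, 13:10–14:40, 14:50–15:10.
Gita ∩ Mina: 09:40–09:50, 10:20–10:40, 12:50–13:00, 13:20–15:50, 16:00–16:20.
Gita ∩ Mina ∩ Zheng: 10:20–10:40, 13:20–14:40, 14:50–15:10.
Windows ≥ 40 min: 13:20–14:40.
That's 1 window.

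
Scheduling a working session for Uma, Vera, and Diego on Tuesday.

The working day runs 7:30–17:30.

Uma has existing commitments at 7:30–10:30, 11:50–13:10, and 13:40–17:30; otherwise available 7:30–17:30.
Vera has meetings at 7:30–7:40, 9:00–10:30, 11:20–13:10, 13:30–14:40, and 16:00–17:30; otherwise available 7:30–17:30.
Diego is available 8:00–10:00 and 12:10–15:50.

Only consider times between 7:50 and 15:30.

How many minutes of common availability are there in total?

20 minutes

Uma free within 07:30–17:30: 10:30–11:50, 13:10–13:40.
Vera free within 07:30–17:30: 07:40–09:00, 10:30–11:20, 13:10–13:30, 14:40–16:00.
Uma ∩ Vera: 10:30–11:20, 13:10–13:30.
Uma ∩ Vera ∩ Diego: 13:10–13:30.
Restricted to 07:50–15:30: 13:10–13:30.
Total common minutes: 20.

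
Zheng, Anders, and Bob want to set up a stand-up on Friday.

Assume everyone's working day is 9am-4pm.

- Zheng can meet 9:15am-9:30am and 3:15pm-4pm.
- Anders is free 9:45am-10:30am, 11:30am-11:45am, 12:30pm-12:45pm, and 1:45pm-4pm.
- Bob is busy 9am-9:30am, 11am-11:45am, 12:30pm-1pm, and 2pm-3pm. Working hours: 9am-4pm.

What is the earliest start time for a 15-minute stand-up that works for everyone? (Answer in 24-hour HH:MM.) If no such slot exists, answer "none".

Bob free within 09:00–16:00: 09:30–11:00, 11:45–12:30, 13:00–14:00, 15:00–16:00.
Zheng ∩ Anders: 15:15–16:00.
Zheng ∩ Anders ∩ Bob: 15:15–16:00.
Windows ≥ 15 min: 15:15–16:00.
Earliest such window starts at 15:15.

15:15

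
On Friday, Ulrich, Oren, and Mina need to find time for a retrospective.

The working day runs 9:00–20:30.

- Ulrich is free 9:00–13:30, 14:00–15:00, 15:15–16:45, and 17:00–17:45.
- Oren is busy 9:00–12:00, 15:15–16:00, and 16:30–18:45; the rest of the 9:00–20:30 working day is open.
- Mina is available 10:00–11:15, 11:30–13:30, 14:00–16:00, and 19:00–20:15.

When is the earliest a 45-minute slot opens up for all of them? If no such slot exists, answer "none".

12:00

Oren free within 09:00–20:30: 12:00–15:15, 16:00–16:30, 18:45–20:30.
Ulrich ∩ Oren: 12:00–13:30, 14:00–15:00, 16:00–16:30.
Ulrich ∩ Oren ∩ Mina: 12:00–13:30, 14:00–15:00.
Windows ≥ 45 min: 12:00–13:30, 14:00–15:00.
Earliest such window starts at 12:00.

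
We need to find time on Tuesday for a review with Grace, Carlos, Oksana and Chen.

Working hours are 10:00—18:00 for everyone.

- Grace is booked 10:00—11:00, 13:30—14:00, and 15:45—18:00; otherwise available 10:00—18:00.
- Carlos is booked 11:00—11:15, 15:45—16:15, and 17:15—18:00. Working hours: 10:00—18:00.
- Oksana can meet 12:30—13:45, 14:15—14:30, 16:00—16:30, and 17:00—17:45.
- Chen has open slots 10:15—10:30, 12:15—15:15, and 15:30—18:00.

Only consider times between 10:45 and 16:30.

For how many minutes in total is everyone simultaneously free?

Grace free within 10:00–18:00: 11:00–13:30, 14:00–15:45.
Carlos free within 10:00–18:00: 10:00–11:00, 11:15–15:45, 16:15–17:15.
Grace ∩ Carlos: 11:15–13:30, 14:00–15:45.
Grace ∩ Carlos ∩ Oksana: 12:30–13:30, 14:15–14:30.
Grace ∩ Carlos ∩ Oksana ∩ Chen: 12:30–13:30, 14:15–14:30.
Restricted to 10:45–16:30: 12:30–13:30, 14:15–14:30.
Total common minutes: 60 + 15 = 75.

75 minutes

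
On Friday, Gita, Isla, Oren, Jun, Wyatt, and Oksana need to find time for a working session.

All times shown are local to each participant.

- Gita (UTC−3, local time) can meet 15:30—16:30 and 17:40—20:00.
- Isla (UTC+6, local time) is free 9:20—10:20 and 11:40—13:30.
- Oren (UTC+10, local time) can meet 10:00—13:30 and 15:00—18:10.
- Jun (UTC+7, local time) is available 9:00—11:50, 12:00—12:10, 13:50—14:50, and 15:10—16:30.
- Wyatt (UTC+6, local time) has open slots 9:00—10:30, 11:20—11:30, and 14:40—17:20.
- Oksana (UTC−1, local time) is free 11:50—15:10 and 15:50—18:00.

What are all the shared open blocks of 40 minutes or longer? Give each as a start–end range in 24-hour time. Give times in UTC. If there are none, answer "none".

none

Gita → UTC: 18:30–19:30, 20:40–23:00.
Isla → UTC: 03:20–04:20, 05:40–07:30.
Oren → UTC: 00:00–03:30, 05:00–08:10.
Jun → UTC: 02:00–04:50, 05:00–05:10, 06:50–07:50, 08:10–09:30.
Wyatt → UTC: 03:00–04:30, 05:20–05:30, 08:40–11:20.
Oksana → UTC: 12:50–16:10, 16:50–19:00.
Gita ∩ Isla: (none).
Gita ∩ Isla ∩ Oren: (none).
Gita ∩ Isla ∩ Oren ∩ Jun: (none).
Gita ∩ Isla ∩ Oren ∩ Jun ∩ Wyatt: (none).
Gita ∩ Isla ∩ Oren ∩ Jun ∩ Wyatt ∩ Oksana: (none).
Windows ≥ 40 min: (none).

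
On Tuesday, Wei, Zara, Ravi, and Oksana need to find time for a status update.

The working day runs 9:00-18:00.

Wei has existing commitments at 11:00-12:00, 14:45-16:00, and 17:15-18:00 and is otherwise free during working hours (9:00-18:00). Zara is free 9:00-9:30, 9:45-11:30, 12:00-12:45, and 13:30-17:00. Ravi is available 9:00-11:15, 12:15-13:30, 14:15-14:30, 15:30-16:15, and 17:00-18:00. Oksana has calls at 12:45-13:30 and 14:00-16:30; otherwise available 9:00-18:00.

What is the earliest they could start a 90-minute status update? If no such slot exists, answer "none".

Wei free within 09:00–18:00: 09:00–11:00, 12:00–14:45, 16:00–17:15.
Oksana free within 09:00–18:00: 09:00–12:45, 13:30–14:00, 16:30–18:00.
Wei ∩ Zara: 09:00–09:30, 09:45–11:00, 12:00–12:45, 13:30–14:45, 16:00–17:00.
Wei ∩ Zara ∩ Ravi: 09:00–09:30, 09:45–11:00, 12:15–12:45, 14:15–14:30, 16:00–16:15.
Wei ∩ Zara ∩ Ravi ∩ Oksana: 09:00–09:30, 09:45–11:00, 12:15–12:45.
Windows ≥ 90 min: (none).

none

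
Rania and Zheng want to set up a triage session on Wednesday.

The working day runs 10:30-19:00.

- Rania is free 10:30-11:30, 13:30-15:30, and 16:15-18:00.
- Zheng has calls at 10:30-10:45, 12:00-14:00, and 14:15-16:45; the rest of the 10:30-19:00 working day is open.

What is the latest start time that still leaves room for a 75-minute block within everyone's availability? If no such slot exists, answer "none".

16:45

Zheng free within 10:30–19:00: 10:45–12:00, 14:00–14:15, 16:45–19:00.
Rania ∩ Zheng: 10:45–11:30, 14:00–14:15, 16:45–18:00.
Windows ≥ 75 min: 16:45–18:00.
Latest start in the last window 16:45–18:00 is 18:00 − 75 min = 16:45.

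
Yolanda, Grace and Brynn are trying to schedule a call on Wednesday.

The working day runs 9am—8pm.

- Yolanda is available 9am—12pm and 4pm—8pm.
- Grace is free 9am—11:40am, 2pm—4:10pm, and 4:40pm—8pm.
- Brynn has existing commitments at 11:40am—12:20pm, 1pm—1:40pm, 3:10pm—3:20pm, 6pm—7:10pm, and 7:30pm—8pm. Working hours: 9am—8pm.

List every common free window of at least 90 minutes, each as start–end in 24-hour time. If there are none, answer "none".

09:00–11:40

Brynn free within 09:00–20:00: 09:00–11:40, 12:20–13:00, 13:40–15:10, 15:20–18:00, 19:10–19:30.
Yolanda ∩ Grace: 09:00–11:40, 16:00–16:10, 16:40–20:00.
Yolanda ∩ Grace ∩ Brynn: 09:00–11:40, 16:00–16:10, 16:40–18:00, 19:10–19:30.
Windows ≥ 90 min: 09:00–11:40.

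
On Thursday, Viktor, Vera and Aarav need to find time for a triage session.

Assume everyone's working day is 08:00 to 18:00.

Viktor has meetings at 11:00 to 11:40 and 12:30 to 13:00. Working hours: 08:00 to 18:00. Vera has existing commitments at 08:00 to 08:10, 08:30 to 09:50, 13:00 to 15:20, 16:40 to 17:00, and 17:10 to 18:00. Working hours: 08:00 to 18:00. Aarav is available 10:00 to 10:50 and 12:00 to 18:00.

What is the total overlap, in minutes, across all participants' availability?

Viktor free within 08:00–18:00: 08:00–11:00, 11:40–12:30, 13:00–18:00.
Vera free within 08:00–18:00: 08:10–08:30, 09:50–13:00, 15:20–16:40, 17:00–17:10.
Viktor ∩ Vera: 08:10–08:30, 09:50–11:00, 11:40–12:30, 15:20–16:40, 17:00–17:10.
Viktor ∩ Vera ∩ Aarav: 10:00–10:50, 12:00–12:30, 15:20–16:40, 17:00–17:10.
Total common minutes: 50 + 30 + 80 + 10 = 170.

170 minutes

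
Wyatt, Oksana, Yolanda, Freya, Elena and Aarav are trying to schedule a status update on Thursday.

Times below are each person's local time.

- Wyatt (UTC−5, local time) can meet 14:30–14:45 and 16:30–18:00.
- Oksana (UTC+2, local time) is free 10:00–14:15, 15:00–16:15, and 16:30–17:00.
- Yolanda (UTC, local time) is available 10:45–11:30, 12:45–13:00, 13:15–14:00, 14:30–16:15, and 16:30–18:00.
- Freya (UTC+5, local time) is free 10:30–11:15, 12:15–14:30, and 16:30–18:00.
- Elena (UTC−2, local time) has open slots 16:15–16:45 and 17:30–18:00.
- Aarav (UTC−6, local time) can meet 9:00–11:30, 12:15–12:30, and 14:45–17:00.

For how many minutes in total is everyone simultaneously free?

Wyatt → UTC: 19:30–19:45, 21:30–23:00.
Oksana → UTC: 08:00–12:15, 13:00–14:15, 14:30–15:00.
Yolanda → UTC: 10:45–11:30, 12:45–13:00, 13:15–14:00, 14:30–16:15, 16:30–18:00.
Freya → UTC: 05:30–06:15, 07:15–09:30, 11:30–13:00.
Elena → UTC: 18:15–18:45, 19:30–20:00.
Aarav → UTC: 15:00–17:30, 18:15–18:30, 20:45–23:00.
Wyatt ∩ Oksana: (none).
Wyatt ∩ Oksana ∩ Yolanda: (none).
Wyatt ∩ Oksana ∩ Yolanda ∩ Freya: (none).
Wyatt ∩ Oksana ∩ Yolanda ∩ Freya ∩ Elena: (none).
Wyatt ∩ Oksana ∩ Yolanda ∩ Freya ∩ Elena ∩ Aarav: (none).
Total common minutes: 0.

0 minutes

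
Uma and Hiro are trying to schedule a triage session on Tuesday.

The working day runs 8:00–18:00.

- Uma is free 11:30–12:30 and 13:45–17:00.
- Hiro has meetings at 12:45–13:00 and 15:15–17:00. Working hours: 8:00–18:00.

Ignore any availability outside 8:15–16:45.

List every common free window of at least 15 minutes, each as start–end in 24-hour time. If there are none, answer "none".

Hiro free within 08:00–18:00: 08:00–12:45, 13:00–15:15, 17:00–18:00.
Uma ∩ Hiro: 11:30–12:30, 13:45–15:15.
Restricted to 08:15–16:45: 11:30–12:30, 13:45–15:15.
Windows ≥ 15 min: 11:30–12:30, 13:45–15:15.

11:30–12:30, 13:45–15:15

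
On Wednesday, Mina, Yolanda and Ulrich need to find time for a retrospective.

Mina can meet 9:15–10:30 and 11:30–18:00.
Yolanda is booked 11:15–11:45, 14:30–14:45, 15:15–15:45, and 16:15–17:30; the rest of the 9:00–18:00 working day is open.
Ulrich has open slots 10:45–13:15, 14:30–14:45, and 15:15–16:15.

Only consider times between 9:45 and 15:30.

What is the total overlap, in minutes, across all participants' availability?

90 minutes

Yolanda free within 09:00–18:00: 09:00–11:15, 11:45–14:30, 14:45–15:15, 15:45–16:15, 17:30–18:00.
Mina ∩ Yolanda: 09:15–10:30, 11:45–14:30, 14:45–15:15, 15:45–16:15, 17:30–18:00.
Mina ∩ Yolanda ∩ Ulrich: 11:45–13:15, 15:45–16:15.
Restricted to 09:45–15:30: 11:45–13:15.
Total common minutes: 90.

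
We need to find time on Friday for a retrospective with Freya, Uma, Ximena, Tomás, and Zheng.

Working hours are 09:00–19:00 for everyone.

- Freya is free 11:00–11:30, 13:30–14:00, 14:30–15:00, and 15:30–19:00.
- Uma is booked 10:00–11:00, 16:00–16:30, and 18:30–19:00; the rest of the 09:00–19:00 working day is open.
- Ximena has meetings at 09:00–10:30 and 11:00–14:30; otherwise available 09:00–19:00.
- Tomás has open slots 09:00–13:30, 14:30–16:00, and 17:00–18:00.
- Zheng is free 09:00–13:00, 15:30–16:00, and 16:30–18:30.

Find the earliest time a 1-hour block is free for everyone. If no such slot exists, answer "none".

Uma free within 09:00–19:00: 09:00–10:00, 11:00–16:00, 16:30–18:30.
Ximena free within 09:00–19:00: 10:30–11:00, 14:30–19:00.
Freya ∩ Uma: 11:00–11:30, 13:30–14:00, 14:30–15:00, 15:30–16:00, 16:30–18:30.
Freya ∩ Uma ∩ Ximena: 14:30–15:00, 15:30–16:00, 16:30–18:30.
Freya ∩ Uma ∩ Ximena ∩ Tomás: 14:30–15:00, 15:30–16:00, 17:00–18:00.
Freya ∩ Uma ∩ Ximena ∩ Tomás ∩ Zheng: 15:30–16:00, 17:00–18:00.
Windows ≥ 60 min: 17:00–18:00.
Earliest such window starts at 17:00.

17:00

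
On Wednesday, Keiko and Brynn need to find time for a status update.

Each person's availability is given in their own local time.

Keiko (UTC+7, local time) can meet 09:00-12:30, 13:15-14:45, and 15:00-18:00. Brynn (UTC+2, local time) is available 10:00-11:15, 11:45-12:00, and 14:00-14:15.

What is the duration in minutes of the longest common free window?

75 minutes

Keiko → UTC: 02:00–05:30, 06:15–07:45, 08:00–11:00.
Brynn → UTC: 08:00–09:15, 09:45–10:00, 12:00–12:15.
Keiko ∩ Brynn: 08:00–09:15, 09:45–10:00.
Common window lengths: 75, 15 min; longest is 75.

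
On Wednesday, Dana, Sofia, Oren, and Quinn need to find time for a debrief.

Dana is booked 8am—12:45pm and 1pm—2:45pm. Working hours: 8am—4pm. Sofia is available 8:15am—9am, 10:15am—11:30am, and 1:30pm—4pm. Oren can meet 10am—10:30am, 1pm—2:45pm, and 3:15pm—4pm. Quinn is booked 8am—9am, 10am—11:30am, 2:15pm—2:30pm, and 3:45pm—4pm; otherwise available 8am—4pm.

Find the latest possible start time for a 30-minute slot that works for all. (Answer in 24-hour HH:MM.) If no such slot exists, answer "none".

15:15

Dana free within 08:00–16:00: 12:45–13:00, 14:45–16:00.
Quinn free within 08:00–16:00: 09:00–10:00, 11:30–14:15, 14:30–15:45.
Dana ∩ Sofia: 14:45–16:00.
Dana ∩ Sofia ∩ Oren: 15:15–16:00.
Dana ∩ Sofia ∩ Oren ∩ Quinn: 15:15–15:45.
Windows ≥ 30 min: 15:15–15:45.
Latest start in the last window 15:15–15:45 is 15:45 − 30 min = 15:15.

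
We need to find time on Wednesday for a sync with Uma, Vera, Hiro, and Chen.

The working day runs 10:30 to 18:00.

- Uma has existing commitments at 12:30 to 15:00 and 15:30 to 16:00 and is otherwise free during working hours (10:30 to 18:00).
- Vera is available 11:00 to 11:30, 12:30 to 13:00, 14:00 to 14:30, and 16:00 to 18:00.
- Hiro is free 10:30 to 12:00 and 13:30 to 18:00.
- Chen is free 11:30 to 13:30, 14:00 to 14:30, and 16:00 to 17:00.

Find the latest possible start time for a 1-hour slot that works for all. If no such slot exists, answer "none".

16:00

Uma free within 10:30–18:00: 10:30–12:30, 15:00–15:30, 16:00–18:00.
Uma ∩ Vera: 11:00–11:30, 16:00–18:00.
Uma ∩ Vera ∩ Hiro: 11:00–11:30, 16:00–18:00.
Uma ∩ Vera ∩ Hiro ∩ Chen: 16:00–17:00.
Windows ≥ 60 min: 16:00–17:00.
Latest start in the last window 16:00–17:00 is 17:00 − 60 min = 16:00.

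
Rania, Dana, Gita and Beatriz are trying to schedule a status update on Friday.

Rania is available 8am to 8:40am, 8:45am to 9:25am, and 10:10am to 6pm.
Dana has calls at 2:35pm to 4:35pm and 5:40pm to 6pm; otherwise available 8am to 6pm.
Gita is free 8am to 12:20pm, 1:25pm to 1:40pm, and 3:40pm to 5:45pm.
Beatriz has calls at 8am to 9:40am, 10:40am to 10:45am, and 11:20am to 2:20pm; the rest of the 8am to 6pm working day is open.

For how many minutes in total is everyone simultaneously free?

130 minutes

Dana free within 08:00–18:00: 08:00–14:35, 16:35–17:40.
Beatriz free within 08:00–18:00: 09:40–10:40, 10:45–11:20, 14:20–18:00.
Rania ∩ Dana: 08:00–08:40, 08:45–09:25, 10:10–14:35, 16:35–17:40.
Rania ∩ Dana ∩ Gita: 08:00–08:40, 08:45–09:25, 10:10–12:20, 13:25–13:40, 16:35–17:40.
Rania ∩ Dana ∩ Gita ∩ Beatriz: 10:10–10:40, 10:45–11:20, 16:35–17:40.
Total common minutes: 30 + 35 + 65 = 130.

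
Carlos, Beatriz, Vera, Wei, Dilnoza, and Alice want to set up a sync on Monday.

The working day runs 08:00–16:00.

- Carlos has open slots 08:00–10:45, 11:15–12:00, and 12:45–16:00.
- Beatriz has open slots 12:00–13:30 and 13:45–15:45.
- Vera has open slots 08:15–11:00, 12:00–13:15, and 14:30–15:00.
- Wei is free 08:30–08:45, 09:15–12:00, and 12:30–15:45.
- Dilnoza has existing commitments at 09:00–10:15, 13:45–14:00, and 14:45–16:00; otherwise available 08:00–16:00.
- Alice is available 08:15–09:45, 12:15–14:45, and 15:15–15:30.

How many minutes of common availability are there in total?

45 minutes

Dilnoza free within 08:00–16:00: 08:00–09:00, 10:15–13:45, 14:00–14:45.
Carlos ∩ Beatriz: 12:45–13:30, 13:45–15:45.
Carlos ∩ Beatriz ∩ Vera: 12:45–13:15, 14:30–15:00.
Carlos ∩ Beatriz ∩ Vera ∩ Wei: 12:45–13:15, 14:30–15:00.
Carlos ∩ Beatriz ∩ Vera ∩ Wei ∩ Dilnoza: 12:45–13:15, 14:30–14:45.
Carlos ∩ Beatriz ∩ Vera ∩ Wei ∩ Dilnoza ∩ Alice: 12:45–13:15, 14:30–14:45.
Total common minutes: 30 + 15 = 45.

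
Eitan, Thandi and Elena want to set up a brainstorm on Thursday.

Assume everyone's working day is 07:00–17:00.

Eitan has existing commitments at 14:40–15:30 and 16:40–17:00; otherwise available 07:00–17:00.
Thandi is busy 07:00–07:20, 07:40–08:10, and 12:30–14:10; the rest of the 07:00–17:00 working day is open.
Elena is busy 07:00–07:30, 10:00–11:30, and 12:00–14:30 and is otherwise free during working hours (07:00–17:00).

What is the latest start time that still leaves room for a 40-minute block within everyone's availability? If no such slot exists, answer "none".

Eitan free within 07:00–17:00: 07:00–14:40, 15:30–16:40.
Thandi free within 07:00–17:00: 07:20–07:40, 08:10–12:30, 14:10–17:00.
Elena free within 07:00–17:00: 07:30–10:00, 11:30–12:00, 14:30–17:00.
Eitan ∩ Thandi: 07:20–07:40, 08:10–12:30, 14:10–14:40, 15:30–16:40.
Eitan ∩ Thandi ∩ Elena: 07:30–07:40, 08:10–10:00, 11:30–12:00, 14:30–14:40, 15:30–16:40.
Windows ≥ 40 min: 08:10–10:00, 15:30–16:40.
Latest start in the last window 15:30–16:40 is 16:40 − 40 min = 16:00.

16:00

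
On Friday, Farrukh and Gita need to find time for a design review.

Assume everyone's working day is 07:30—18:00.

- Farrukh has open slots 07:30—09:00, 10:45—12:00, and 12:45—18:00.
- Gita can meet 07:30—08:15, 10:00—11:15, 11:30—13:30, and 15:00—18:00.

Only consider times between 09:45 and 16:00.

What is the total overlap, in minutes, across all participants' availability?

165 minutes

Farrukh ∩ Gita: 07:30–08:15, 10:45–11:15, 11:30–12:00, 12:45–13:30, 15:00–18:00.
Restricted to 09:45–16:00: 10:45–11:15, 11:30–12:00, 12:45–13:30, 15:00–16:00.
Total common minutes: 30 + 30 + 45 + 60 = 165.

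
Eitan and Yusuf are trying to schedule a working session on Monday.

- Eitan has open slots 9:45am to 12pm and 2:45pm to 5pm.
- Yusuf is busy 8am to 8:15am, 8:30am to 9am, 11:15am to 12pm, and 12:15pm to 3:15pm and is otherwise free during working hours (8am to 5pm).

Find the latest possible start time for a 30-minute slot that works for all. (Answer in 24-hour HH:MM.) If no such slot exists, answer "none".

16:30

Yusuf free within 08:00–17:00: 08:15–08:30, 09:00–11:15, 12:00–12:15, 15:15–17:00.
Eitan ∩ Yusuf: 09:45–11:15, 15:15–17:00.
Windows ≥ 30 min: 09:45–11:15, 15:15–17:00.
Latest start in the last window 15:15–17:00 is 17:00 − 30 min = 16:30.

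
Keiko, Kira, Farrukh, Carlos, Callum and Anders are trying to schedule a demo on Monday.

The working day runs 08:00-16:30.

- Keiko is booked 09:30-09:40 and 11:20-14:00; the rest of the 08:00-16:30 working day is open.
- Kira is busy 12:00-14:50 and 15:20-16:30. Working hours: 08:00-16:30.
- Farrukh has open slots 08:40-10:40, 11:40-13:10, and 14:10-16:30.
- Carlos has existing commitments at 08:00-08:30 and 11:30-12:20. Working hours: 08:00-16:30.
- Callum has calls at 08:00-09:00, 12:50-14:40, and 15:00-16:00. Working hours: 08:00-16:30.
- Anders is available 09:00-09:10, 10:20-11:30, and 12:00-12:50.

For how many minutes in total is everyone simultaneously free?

Keiko free within 08:00–16:30: 08:00–09:30, 09:40–11:20, 14:00–16:30.
Kira free within 08:00–16:30: 08:00–12:00, 14:50–15:20.
Carlos free within 08:00–16:30: 08:30–11:30, 12:20–16:30.
Callum free within 08:00–16:30: 09:00–12:50, 14:40–15:00, 16:00–16:30.
Keiko ∩ Kira: 08:00–09:30, 09:40–11:20, 14:50–15:20.
Keiko ∩ Kira ∩ Farrukh: 08:40–09:30, 09:40–10:40, 14:50–15:20.
Keiko ∩ Kira ∩ Farrukh ∩ Carlos: 08:40–09:30, 09:40–10:40, 14:50–15:20.
Keiko ∩ Kira ∩ Farrukh ∩ Carlos ∩ Callum: 09:00–09:30, 09:40–10:40, 14:50–15:00.
Keiko ∩ Kira ∩ Farrukh ∩ Carlos ∩ Callum ∩ Anders: 09:00–09:10, 10:20–10:40.
Total common minutes: 10 + 20 = 30.

30 minutes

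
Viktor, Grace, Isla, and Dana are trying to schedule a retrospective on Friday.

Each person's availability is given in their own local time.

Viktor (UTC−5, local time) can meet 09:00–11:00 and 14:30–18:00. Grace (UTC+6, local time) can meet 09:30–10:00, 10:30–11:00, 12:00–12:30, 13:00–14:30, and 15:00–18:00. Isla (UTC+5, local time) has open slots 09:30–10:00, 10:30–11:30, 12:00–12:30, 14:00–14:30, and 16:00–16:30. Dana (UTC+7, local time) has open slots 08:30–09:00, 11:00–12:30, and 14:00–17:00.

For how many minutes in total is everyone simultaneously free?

0 minutes

Viktor → UTC: 14:00–16:00, 19:30–23:00.
Grace → UTC: 03:30–04:00, 04:30–05:00, 06:00–06:30, 07:00–08:30, 09:00–12:00.
Isla → UTC: 04:30–05:00, 05:30–06:30, 07:00–07:30, 09:00–09:30, 11:00–11:30.
Dana → UTC: 01:30–02:00, 04:00–05:30, 07:00–10:00.
Viktor ∩ Grace: (none).
Viktor ∩ Grace ∩ Isla: (none).
Viktor ∩ Grace ∩ Isla ∩ Dana: (none).
Total common minutes: 0.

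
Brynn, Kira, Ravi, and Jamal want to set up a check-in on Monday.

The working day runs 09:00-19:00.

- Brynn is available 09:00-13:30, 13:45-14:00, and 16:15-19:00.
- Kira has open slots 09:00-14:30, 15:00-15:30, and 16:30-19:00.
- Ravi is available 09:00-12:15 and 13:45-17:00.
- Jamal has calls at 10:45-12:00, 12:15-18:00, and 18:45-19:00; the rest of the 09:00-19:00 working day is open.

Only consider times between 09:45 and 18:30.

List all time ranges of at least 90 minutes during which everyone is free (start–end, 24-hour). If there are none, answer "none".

Jamal free within 09:00–19:00: 09:00–10:45, 12:00–12:15, 18:00–18:45.
Brynn ∩ Kira: 09:00–13:30, 13:45–14:00, 16:30–19:00.
Brynn ∩ Kira ∩ Ravi: 09:00–12:15, 13:45–14:00, 16:30–17:00.
Brynn ∩ Kira ∩ Ravi ∩ Jamal: 09:00–10:45, 12:00–12:15.
Restricted to 09:45–18:30: 09:45–10:45, 12:00–12:15.
Windows ≥ 90 min: (none).

none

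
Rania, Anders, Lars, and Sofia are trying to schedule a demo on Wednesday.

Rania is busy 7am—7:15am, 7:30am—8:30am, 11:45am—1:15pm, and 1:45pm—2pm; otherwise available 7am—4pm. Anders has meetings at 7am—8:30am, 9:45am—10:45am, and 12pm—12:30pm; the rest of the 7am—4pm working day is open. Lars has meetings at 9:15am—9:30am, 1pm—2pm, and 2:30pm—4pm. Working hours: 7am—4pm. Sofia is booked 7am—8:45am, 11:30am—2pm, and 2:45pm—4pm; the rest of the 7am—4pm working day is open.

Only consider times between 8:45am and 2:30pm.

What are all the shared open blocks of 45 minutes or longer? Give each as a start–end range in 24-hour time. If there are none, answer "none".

10:45–11:30

Rania free within 07:00–16:00: 07:15–07:30, 08:30–11:45, 13:15–13:45, 14:00–16:00.
Anders free within 07:00–16:00: 08:30–09:45, 10:45–12:00, 12:30–16:00.
Lars free within 07:00–16:00: 07:00–09:15, 09:30–13:00, 14:00–14:30.
Sofia free within 07:00–16:00: 08:45–11:30, 14:00–14:45.
Rania ∩ Anders: 08:30–09:45, 10:45–11:45, 13:15–13:45, 14:00–16:00.
Rania ∩ Anders ∩ Lars: 08:30–09:15, 09:30–09:45, 10:45–11:45, 14:00–14:30.
Rania ∩ Anders ∩ Lars ∩ Sofia: 08:45–09:15, 09:30–09:45, 10:45–11:30, 14:00–14:30.
Restricted to 08:45–14:30: 08:45–09:15, 09:30–09:45, 10:45–11:30, 14:00–14:30.
Windows ≥ 45 min: 10:45–11:30.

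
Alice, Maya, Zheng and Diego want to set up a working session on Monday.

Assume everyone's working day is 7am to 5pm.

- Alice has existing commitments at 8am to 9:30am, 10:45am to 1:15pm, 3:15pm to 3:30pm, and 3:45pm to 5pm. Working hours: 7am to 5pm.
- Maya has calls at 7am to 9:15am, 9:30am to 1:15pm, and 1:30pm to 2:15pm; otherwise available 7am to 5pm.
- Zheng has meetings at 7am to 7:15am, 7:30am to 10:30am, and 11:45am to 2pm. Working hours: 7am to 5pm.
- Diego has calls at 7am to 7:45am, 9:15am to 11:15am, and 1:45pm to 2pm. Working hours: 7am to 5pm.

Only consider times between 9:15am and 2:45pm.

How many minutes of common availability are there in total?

30 minutes

Alice free within 07:00–17:00: 07:00–08:00, 09:30–10:45, 13:15–15:15, 15:30–15:45.
Maya free within 07:00–17:00: 09:15–09:30, 13:15–13:30, 14:15–17:00.
Zheng free within 07:00–17:00: 07:15–07:30, 10:30–11:45, 14:00–17:00.
Diego free within 07:00–17:00: 07:45–09:15, 11:15–13:45, 14:00–17:00.
Alice ∩ Maya: 13:15–13:30, 14:15–15:15, 15:30–15:45.
Alice ∩ Maya ∩ Zheng: 14:15–15:15, 15:30–15:45.
Alice ∩ Maya ∩ Zheng ∩ Diego: 14:15–15:15, 15:30–15:45.
Restricted to 09:15–14:45: 14:15–14:45.
Total common minutes: 30.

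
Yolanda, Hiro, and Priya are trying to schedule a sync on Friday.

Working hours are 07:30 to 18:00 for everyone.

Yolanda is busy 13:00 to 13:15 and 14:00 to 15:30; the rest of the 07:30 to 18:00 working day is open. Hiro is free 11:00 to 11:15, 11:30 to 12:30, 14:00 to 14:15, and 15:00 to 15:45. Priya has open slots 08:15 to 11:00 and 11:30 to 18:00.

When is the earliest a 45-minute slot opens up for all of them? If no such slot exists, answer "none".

11:30

Yolanda free within 07:30–18:00: 07:30–13:00, 13:15–14:00, 15:30–18:00.
Yolanda ∩ Hiro: 11:00–11:15, 11:30–12:30, 15:30–15:45.
Yolanda ∩ Hiro ∩ Priya: 11:30–12:30, 15:30–15:45.
Windows ≥ 45 min: 11:30–12:30.
Earliest such window starts at 11:30.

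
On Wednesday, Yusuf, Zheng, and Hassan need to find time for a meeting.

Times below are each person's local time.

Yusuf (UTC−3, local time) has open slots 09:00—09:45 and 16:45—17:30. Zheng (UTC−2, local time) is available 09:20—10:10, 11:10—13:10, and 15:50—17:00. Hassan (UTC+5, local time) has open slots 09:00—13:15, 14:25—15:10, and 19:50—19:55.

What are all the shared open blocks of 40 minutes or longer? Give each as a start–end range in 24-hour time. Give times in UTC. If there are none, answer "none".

Yusuf → UTC: 12:00–12:45, 19:45–20:30.
Zheng → UTC: 11:20–12:10, 13:10–15:10, 17:50–19:00.
Hassan → UTC: 04:00–08:15, 09:25–10:10, 14:50–14:55.
Yusuf ∩ Zheng: 12:00–12:10.
Yusuf ∩ Zheng ∩ Hassan: (none).
Windows ≥ 40 min: (none).

none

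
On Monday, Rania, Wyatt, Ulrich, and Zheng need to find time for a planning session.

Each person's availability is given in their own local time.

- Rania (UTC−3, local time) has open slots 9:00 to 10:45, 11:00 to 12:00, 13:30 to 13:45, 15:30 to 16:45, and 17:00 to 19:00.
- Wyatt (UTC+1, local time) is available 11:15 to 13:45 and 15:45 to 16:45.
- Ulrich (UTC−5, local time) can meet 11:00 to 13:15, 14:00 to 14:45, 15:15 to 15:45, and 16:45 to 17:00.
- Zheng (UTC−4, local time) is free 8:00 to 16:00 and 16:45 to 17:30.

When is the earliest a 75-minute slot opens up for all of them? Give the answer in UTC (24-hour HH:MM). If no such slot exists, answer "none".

none

Rania → UTC: 12:00–13:45, 14:00–15:00, 16:30–16:45, 18:30–19:45, 20:00–22:00.
Wyatt → UTC: 10:15–12:45, 14:45–15:45.
Ulrich → UTC: 16:00–18:15, 19:00–19:45, 20:15–20:45, 21:45–22:00.
Zheng → UTC: 12:00–20:00, 20:45–21:30.
Rania ∩ Wyatt: 12:00–12:45, 14:45–15:00.
Rania ∩ Wyatt ∩ Ulrich: (none).
Rania ∩ Wyatt ∩ Ulrich ∩ Zheng: (none).
Windows ≥ 75 min: (none).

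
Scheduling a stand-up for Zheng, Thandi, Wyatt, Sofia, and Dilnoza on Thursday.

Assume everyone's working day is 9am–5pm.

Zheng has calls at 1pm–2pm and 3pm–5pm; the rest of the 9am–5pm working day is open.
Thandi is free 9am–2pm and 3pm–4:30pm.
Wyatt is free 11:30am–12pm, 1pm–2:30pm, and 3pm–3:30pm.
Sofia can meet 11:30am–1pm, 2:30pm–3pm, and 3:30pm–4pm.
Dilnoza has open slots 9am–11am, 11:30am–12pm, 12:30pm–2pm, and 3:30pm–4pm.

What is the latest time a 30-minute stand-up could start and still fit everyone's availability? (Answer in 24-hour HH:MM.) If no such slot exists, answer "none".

11:30

Zheng free within 09:00–17:00: 09:00–13:00, 14:00–15:00.
Zheng ∩ Thandi: 09:00–13:00.
Zheng ∩ Thandi ∩ Wyatt: 11:30–12:00.
Zheng ∩ Thandi ∩ Wyatt ∩ Sofia: 11:30–12:00.
Zheng ∩ Thandi ∩ Wyatt ∩ Sofia ∩ Dilnoza: 11:30–12:00.
Windows ≥ 30 min: 11:30–12:00.
Latest start in the last window 11:30–12:00 is 12:00 − 30 min = 11:30.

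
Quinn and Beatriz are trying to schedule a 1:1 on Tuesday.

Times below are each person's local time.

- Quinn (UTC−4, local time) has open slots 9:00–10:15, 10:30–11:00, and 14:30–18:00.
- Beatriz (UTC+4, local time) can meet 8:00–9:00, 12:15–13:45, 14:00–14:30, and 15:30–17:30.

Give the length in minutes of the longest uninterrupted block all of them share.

30 minutes

Quinn → UTC: 13:00–14:15, 14:30–15:00, 18:30–22:00.
Beatriz → UTC: 04:00–05:00, 08:15–09:45, 10:00–10:30, 11:30–13:30.
Quinn ∩ Beatriz: 13:00–13:30.
Single common window of 30 minutes.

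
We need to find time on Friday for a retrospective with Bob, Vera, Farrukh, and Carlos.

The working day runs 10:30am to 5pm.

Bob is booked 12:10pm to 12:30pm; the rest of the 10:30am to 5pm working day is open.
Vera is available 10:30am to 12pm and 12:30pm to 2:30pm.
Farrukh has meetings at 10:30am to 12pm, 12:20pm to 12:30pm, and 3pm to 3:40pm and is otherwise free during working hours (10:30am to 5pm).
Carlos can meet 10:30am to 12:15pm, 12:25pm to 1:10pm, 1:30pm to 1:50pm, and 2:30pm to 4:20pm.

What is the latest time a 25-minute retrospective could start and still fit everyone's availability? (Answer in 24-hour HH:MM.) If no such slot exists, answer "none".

12:45

Bob free within 10:30–17:00: 10:30–12:10, 12:30–17:00.
Farrukh free within 10:30–17:00: 12:00–12:20, 12:30–15:00, 15:40–17:00.
Bob ∩ Vera: 10:30–12:00, 12:30–14:30.
Bob ∩ Vera ∩ Farrukh: 12:30–14:30.
Bob ∩ Vera ∩ Farrukh ∩ Carlos: 12:30–13:10, 13:30–13:50.
Windows ≥ 25 min: 12:30–13:10.
Latest start in the last window 12:30–13:10 is 13:10 − 25 min = 12:45.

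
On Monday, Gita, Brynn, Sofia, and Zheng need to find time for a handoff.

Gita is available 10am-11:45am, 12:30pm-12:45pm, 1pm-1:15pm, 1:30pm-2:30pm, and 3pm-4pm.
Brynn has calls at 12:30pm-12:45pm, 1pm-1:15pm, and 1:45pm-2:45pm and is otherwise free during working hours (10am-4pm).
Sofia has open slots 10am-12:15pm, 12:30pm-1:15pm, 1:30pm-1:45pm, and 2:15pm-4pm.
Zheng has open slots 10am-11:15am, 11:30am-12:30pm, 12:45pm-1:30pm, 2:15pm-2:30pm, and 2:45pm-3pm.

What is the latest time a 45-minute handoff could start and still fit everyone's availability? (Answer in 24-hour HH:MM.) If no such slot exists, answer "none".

10:30

Brynn free within 10:00–16:00: 10:00–12:30, 12:45–13:00, 13:15–13:45, 14:45–16:00.
Gita ∩ Brynn: 10:00–11:45, 13:30–13:45, 15:00–16:00.
Gita ∩ Brynn ∩ Sofia: 10:00–11:45, 13:30–13:45, 15:00–16:00.
Gita ∩ Brynn ∩ Sofia ∩ Zheng: 10:00–11:15, 11:30–11:45.
Windows ≥ 45 min: 10:00–11:15.
Latest start in the last window 10:00–11:15 is 11:15 − 45 min = 10:30.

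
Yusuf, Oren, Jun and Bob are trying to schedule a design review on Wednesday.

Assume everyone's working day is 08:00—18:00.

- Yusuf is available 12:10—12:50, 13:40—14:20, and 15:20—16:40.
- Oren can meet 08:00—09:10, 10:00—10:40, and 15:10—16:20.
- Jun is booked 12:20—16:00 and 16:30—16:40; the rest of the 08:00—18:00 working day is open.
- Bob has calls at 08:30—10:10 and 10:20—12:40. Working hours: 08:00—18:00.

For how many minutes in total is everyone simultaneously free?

20 minutes

Jun free within 08:00–18:00: 08:00–12:20, 16:00–16:30, 16:40–18:00.
Bob free within 08:00–18:00: 08:00–08:30, 10:10–10:20, 12:40–18:00.
Yusuf ∩ Oren: 15:20–16:20.
Yusuf ∩ Oren ∩ Jun: 16:00–16:20.
Yusuf ∩ Oren ∩ Jun ∩ Bob: 16:00–16:20.
Total common minutes: 20.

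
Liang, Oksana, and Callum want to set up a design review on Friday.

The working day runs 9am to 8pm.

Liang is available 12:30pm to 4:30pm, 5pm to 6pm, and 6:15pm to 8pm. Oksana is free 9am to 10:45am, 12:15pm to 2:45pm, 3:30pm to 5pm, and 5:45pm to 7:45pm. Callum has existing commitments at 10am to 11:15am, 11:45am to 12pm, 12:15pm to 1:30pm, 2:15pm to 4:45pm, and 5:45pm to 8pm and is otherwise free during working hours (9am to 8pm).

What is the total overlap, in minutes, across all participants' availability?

Callum free within 09:00–20:00: 09:00–10:00, 11:15–11:45, 12:00–12:15, 13:30–14:15, 16:45–17:45.
Liang ∩ Oksana: 12:30–14:45, 15:30–16:30, 17:45–18:00, 18:15–19:45.
Liang ∩ Oksana ∩ Callum: 13:30–14:15.
Total common minutes: 45.

45 minutes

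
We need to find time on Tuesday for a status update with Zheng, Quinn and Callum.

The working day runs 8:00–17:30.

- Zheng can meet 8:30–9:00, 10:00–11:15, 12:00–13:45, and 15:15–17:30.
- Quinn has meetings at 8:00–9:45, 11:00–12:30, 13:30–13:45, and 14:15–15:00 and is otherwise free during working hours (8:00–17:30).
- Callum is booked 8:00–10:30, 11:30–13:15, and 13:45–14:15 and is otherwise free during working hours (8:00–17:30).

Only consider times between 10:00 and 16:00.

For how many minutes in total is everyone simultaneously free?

Quinn free within 08:00–17:30: 09:45–11:00, 12:30–13:30, 13:45–14:15, 15:00–17:30.
Callum free within 08:00–17:30: 10:30–11:30, 13:15–13:45, 14:15–17:30.
Zheng ∩ Quinn: 10:00–11:00, 12:30–13:30, 15:15–17:30.
Zheng ∩ Quinn ∩ Callum: 10:30–11:00, 13:15–13:30, 15:15–17:30.
Restricted to 10:00–16:00: 10:30–11:00, 13:15–13:30, 15:15–16:00.
Total common minutes: 30 + 15 + 45 = 90.

90 minutes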